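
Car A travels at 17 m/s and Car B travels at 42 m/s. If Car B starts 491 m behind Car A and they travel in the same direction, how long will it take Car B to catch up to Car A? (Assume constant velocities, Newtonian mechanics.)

Relative speed: v_rel = 42 - 17 = 25 m/s
Time to catch: t = d₀/v_rel = 491/25 = 19.64 s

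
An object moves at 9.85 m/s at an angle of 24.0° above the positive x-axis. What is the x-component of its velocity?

vₓ = v cos(θ) = 9.85 × cos(24.0°) = 9.0 m/s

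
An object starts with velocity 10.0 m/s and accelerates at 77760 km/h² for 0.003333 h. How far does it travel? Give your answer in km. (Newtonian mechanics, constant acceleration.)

a = 77760 km/h² × 7.716049382716049e-05 = 6.0 m/s²
t = 0.003333 h × 3600.0 = 11.9988 s
d = v₀ × t + ½ × a × t² = 10.0 × 11.9988 + 0.5 × 6.0 × 11.9988² = 551.902 m
d = 551.902 m / 1000.0 = 0.5519 km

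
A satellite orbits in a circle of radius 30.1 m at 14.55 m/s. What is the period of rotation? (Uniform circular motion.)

T = 2πr/v = 2π×30.1/14.55 = 13.0 s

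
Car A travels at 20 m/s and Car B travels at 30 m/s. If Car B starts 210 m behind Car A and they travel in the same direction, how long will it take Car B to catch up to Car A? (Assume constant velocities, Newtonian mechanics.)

Relative speed: v_rel = 30 - 20 = 10 m/s
Time to catch: t = d₀/v_rel = 210/10 = 21.0 s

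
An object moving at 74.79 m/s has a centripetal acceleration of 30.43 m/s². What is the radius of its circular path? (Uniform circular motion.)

r = v²/a_c = 74.79²/30.43 = 183.82 m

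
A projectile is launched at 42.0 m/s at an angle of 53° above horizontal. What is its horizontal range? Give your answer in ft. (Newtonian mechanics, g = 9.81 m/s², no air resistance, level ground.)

R = v₀² × sin(2θ) / g = 42.0² × sin(2 × 53°) / 9.81 = 1764.0 × 0.961262 / 9.81 = 172.851 m
R = 172.851 m / 0.3048 = 567.1 ft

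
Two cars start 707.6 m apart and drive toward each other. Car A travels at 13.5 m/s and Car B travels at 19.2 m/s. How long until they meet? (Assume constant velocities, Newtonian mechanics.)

Combined speed: v_combined = 13.5 + 19.2 = 32.7 m/s
Time to meet: t = d/v_combined = 707.6/32.7 = 21.64 s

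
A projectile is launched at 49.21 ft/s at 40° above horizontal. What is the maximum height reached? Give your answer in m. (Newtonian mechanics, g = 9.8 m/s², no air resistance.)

v₀ = 49.21 ft/s × 0.3048 = 14.9992 m/s
H = v₀² × sin²(θ) / (2g) = 14.9992² × sin(40°)² / (2 × 9.8) = 224.976 × 0.413176 / 19.6 = 4.743 m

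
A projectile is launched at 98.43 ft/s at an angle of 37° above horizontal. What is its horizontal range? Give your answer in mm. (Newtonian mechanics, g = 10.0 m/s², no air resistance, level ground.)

v₀ = 98.43 ft/s × 0.3048 = 30.0015 m/s
R = v₀² × sin(2θ) / g = 30.0015² × sin(2 × 37°) / 10.0 = 900.09 × 0.961262 / 10.0 = 86.5222 m
R = 86.5222 m / 0.001 = 86520 mm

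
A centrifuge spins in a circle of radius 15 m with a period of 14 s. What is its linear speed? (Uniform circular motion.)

v = 2πr/T = 2π×15/14 = 6.73 m/s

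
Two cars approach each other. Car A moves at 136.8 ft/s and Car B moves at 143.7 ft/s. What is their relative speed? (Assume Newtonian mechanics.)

v_rel = v_A + v_B = 136.8 + 143.7 = 280.5 ft/s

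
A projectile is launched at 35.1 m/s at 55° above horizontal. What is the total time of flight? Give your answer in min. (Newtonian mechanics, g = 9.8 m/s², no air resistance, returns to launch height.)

T = 2 × v₀ × sin(θ) / g = 2 × 35.1 × sin(55°) / 9.8 = 2 × 35.1 × 0.819152 / 9.8 = 5.8678 s
T = 5.8678 s / 60.0 = 0.0978 min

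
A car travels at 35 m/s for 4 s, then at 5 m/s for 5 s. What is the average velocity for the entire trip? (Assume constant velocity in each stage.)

d₁ = v₁t₁ = 35 × 4 = 140 m
d₂ = v₂t₂ = 5 × 5 = 25 m
d_total = 165 m, t_total = 9 s
v_avg = d_total/t_total = 165/9 = 18.33 m/s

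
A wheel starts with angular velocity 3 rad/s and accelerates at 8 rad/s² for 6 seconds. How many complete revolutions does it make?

θ = ω₀t + ½αt² = 3×6 + ½×8×6² = 162.0 rad
Total revolutions = θ/(2π) = 162.0/(2π) = 25.78
Complete revolutions = ⌊25.78⌋ = 25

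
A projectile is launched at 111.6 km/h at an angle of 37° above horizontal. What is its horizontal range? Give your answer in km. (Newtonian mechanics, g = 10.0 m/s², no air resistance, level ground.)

v₀ = 111.6 km/h × 0.2777777777777778 = 31.0 m/s
R = v₀² × sin(2θ) / g = 31.0² × sin(2 × 37°) / 10.0 = 961.0 × 0.961262 / 10.0 = 92.3773 m
R = 92.3773 m / 1000.0 = 0.09238 km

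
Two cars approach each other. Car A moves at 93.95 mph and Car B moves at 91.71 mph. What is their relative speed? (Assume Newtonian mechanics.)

v_rel = v_A + v_B = 93.95 + 91.71 = 185.66 mph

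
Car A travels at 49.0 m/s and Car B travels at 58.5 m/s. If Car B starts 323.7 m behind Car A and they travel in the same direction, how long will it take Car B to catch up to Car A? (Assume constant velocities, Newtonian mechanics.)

Relative speed: v_rel = 58.5 - 49.0 = 9.5 m/s
Time to catch: t = d₀/v_rel = 323.7/9.5 = 34.07 s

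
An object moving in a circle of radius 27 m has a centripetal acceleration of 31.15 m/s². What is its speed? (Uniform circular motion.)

v = √(a_c × r) = √(31.15 × 27) = 29.0 m/s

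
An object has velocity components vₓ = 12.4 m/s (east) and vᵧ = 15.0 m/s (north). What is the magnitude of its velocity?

|v| = √(vₓ² + vᵧ²) = √(12.4² + 15.0²) = √(378.76) = 19.46 m/s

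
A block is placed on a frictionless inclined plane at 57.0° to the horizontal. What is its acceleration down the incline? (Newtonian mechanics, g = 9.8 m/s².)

a = g sin(θ) = 9.8 × sin(57.0°) = 9.8 × 0.8387 = 8.22 m/s²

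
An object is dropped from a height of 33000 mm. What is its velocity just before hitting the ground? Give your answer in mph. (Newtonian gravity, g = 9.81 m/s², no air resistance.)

h = 33000 mm × 0.001 = 33.0 m
v = √(2gh) = √(2 × 9.81 × 33.0) = 25.4452 m/s
v = 25.4452 m/s / 0.44704 = 56.92 mph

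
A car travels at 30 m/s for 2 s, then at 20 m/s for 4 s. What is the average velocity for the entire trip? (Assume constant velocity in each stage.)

d₁ = v₁t₁ = 30 × 2 = 60 m
d₂ = v₂t₂ = 20 × 4 = 80 m
d_total = 140 m, t_total = 6 s
v_avg = d_total/t_total = 140/6 = 23.33 m/s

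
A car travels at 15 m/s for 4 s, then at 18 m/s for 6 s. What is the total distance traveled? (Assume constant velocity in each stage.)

d₁ = v₁t₁ = 15 × 4 = 60 m
d₂ = v₂t₂ = 18 × 6 = 108 m
d_total = 60 + 108 = 168 m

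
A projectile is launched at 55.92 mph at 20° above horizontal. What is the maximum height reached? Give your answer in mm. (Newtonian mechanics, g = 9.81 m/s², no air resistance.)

v₀ = 55.92 mph × 0.44704 = 24.9985 m/s
H = v₀² × sin²(θ) / (2g) = 24.9985² × sin(20°)² / (2 × 9.81) = 624.925 × 0.116978 / 19.62 = 3.72592 m
H = 3.72592 m / 0.001 = 3726 mm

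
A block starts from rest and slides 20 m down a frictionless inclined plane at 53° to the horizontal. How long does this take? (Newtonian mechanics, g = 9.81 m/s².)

a = g sin(θ) = 9.81 × sin(53°) = 7.8346 m/s²
t = √(2d/a) = √(2 × 20 / 7.8346) = 2.26 s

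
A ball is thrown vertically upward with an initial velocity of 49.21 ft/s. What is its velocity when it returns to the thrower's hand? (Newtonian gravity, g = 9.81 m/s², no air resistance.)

By conservation of energy (no air resistance), the ball returns to the throw height with the same speed as launch, but directed downward.
|v_ground| = v₀ = 49.21 ft/s
v_ground = 49.21 ft/s (downward)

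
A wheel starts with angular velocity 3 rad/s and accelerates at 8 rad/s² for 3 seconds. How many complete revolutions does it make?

θ = ω₀t + ½αt² = 3×3 + ½×8×3² = 45.0 rad
Total revolutions = θ/(2π) = 45.0/(2π) = 7.16
Complete revolutions = ⌊7.16⌋ = 7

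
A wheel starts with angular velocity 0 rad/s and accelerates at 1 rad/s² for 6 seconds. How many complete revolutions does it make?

θ = ω₀t + ½αt² = 0×6 + ½×1×6² = 18.0 rad
Total revolutions = θ/(2π) = 18.0/(2π) = 2.86
Complete revolutions = ⌊2.86⌋ = 2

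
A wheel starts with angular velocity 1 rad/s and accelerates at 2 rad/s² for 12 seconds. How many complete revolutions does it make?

θ = ω₀t + ½αt² = 1×12 + ½×2×12² = 156.0 rad
Total revolutions = θ/(2π) = 156.0/(2π) = 24.83
Complete revolutions = ⌊24.83⌋ = 24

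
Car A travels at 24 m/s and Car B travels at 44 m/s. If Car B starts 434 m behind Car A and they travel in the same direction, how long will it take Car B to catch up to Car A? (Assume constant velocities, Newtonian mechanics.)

Relative speed: v_rel = 44 - 24 = 20 m/s
Time to catch: t = d₀/v_rel = 434/20 = 21.7 s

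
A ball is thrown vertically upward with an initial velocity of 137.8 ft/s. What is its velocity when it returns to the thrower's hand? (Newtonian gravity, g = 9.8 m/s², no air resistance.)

By conservation of energy (no air resistance), the ball returns to the throw height with the same speed as launch, but directed downward.
|v_ground| = v₀ = 137.8 ft/s
v_ground = 137.8 ft/s (downward)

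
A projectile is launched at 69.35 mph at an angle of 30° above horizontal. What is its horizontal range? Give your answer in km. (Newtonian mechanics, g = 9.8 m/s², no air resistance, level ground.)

v₀ = 69.35 mph × 0.44704 = 31.0022 m/s
R = v₀² × sin(2θ) / g = 31.0022² × sin(2 × 30°) / 9.8 = 961.136 × 0.866025 / 9.8 = 84.9355 m
R = 84.9355 m / 1000.0 = 0.08494 km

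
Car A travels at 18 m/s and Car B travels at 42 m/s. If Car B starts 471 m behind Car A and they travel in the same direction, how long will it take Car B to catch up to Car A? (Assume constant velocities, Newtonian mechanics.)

Relative speed: v_rel = 42 - 18 = 24 m/s
Time to catch: t = d₀/v_rel = 471/24 = 19.62 s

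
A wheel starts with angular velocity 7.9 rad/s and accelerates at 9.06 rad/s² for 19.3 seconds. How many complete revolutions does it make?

θ = ω₀t + ½αt² = 7.9×19.3 + ½×9.06×19.3² = 1839.8497 rad
Total revolutions = θ/(2π) = 1839.8497/(2π) = 292.82
Complete revolutions = ⌊292.82⌋ = 292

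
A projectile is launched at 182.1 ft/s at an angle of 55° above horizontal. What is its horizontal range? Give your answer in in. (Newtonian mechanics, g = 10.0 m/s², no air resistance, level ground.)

v₀ = 182.1 ft/s × 0.3048 = 55.5041 m/s
R = v₀² × sin(2θ) / g = 55.5041² × sin(2 × 55°) / 10.0 = 3080.71 × 0.939693 / 10.0 = 289.492 m
R = 289.492 m / 0.0254 = 11400 in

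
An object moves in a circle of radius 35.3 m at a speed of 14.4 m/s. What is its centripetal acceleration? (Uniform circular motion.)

a_c = v²/r = 14.4²/35.3 = 207.36/35.3 = 5.87 m/s²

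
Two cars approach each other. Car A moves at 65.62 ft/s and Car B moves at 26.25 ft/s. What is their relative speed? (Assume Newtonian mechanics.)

v_rel = v_A + v_B = 65.62 + 26.25 = 91.87 ft/s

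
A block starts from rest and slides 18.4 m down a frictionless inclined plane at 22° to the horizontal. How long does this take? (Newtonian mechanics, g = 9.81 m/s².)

a = g sin(θ) = 9.81 × sin(22°) = 3.6749 m/s²
t = √(2d/a) = √(2 × 18.4 / 3.6749) = 3.16 s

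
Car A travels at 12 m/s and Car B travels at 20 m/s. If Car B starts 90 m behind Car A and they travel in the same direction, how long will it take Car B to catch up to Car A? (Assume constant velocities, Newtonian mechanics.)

Relative speed: v_rel = 20 - 12 = 8 m/s
Time to catch: t = d₀/v_rel = 90/8 = 11.25 s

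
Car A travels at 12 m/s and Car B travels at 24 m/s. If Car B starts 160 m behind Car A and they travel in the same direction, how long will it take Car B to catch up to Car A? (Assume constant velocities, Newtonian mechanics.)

Relative speed: v_rel = 24 - 12 = 12 m/s
Time to catch: t = d₀/v_rel = 160/12 = 13.33 s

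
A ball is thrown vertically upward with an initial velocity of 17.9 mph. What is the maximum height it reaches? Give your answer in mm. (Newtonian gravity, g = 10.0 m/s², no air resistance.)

v₀ = 17.9 mph × 0.44704 = 8.00202 m/s
h_max = v₀² / (2g) = 8.00202² / (2 × 10.0) = 64.0323 / 20.0 = 3.20162 m
h_max = 3.20162 m / 0.001 = 3202 mm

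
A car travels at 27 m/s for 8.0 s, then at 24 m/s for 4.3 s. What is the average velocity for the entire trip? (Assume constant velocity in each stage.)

d₁ = v₁t₁ = 27 × 8.0 = 216.0 m
d₂ = v₂t₂ = 24 × 4.3 = 103.2 m
d_total = 319.2 m, t_total = 12.3 s
v_avg = d_total/t_total = 319.2/12.3 = 25.95 m/s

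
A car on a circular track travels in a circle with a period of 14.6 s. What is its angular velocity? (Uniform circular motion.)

ω = 2π/T = 2π/14.6 = 0.4304 rad/s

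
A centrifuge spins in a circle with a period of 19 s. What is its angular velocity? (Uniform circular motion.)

ω = 2π/T = 2π/19 = 0.3307 rad/s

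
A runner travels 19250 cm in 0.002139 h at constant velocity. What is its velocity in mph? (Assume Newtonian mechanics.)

d = 19250 cm × 0.01 = 192.5 m
t = 0.002139 h × 3600.0 = 7.7004 s
v = d / t = 192.5 / 7.7004 = 24.9987 m/s
v = 24.9987 m/s / 0.44704 = 55.92 mph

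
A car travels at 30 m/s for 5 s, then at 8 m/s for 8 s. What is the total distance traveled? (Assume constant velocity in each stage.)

d₁ = v₁t₁ = 30 × 5 = 150 m
d₂ = v₂t₂ = 8 × 8 = 64 m
d_total = 150 + 64 = 214 m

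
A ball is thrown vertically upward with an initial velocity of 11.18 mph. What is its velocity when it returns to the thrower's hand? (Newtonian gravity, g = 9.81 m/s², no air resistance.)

By conservation of energy (no air resistance), the ball returns to the throw height with the same speed as launch, but directed downward.
|v_ground| = v₀ = 11.18 mph
v_ground = 11.18 mph (downward)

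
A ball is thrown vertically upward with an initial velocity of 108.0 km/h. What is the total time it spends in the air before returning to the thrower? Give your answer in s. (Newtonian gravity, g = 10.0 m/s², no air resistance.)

v₀ = 108.0 km/h × 0.2777777777777778 = 30.0 m/s
t_total = 2 × v₀ / g = 2 × 30.0 / 10.0 = 6.0 s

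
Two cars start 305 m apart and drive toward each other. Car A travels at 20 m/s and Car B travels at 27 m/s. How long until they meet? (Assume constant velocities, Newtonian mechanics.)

Combined speed: v_combined = 20 + 27 = 47 m/s
Time to meet: t = d/v_combined = 305/47 = 6.49 s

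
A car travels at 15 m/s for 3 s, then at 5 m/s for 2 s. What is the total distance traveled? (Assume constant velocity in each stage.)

d₁ = v₁t₁ = 15 × 3 = 45 m
d₂ = v₂t₂ = 5 × 2 = 10 m
d_total = 45 + 10 = 55 m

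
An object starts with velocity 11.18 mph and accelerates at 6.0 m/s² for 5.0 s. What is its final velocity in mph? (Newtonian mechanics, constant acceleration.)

v₀ = 11.18 mph × 0.44704 = 4.99791 m/s
v = v₀ + a × t = 4.99791 + 6.0 × 5.0 = 34.9979 m/s
v = 34.9979 m/s / 0.44704 = 78.29 mph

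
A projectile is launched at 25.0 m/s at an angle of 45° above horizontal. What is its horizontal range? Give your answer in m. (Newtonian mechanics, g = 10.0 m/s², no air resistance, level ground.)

R = v₀² × sin(2θ) / g = 25.0² × sin(2 × 45°) / 10.0 = 625.0 × 1.0 / 10.0 = 62.5 m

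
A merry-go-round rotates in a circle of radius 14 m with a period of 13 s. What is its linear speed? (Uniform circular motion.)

v = 2πr/T = 2π×14/13 = 6.77 m/s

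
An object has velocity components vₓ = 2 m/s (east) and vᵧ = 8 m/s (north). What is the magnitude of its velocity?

|v| = √(vₓ² + vᵧ²) = √(2² + 8²) = √(68) = 8.25 m/s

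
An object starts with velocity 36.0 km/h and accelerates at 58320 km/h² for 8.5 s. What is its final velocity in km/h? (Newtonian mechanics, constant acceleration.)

v₀ = 36.0 km/h × 0.2777777777777778 = 10.0 m/s
a = 58320 km/h² × 7.716049382716049e-05 = 4.5 m/s²
v = v₀ + a × t = 10.0 + 4.5 × 8.5 = 48.25 m/s
v = 48.25 m/s / 0.2777777777777778 = 173.7 km/h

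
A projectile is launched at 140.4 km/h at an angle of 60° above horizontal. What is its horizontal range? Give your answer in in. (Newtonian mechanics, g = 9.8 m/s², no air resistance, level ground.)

v₀ = 140.4 km/h × 0.2777777777777778 = 39.0 m/s
R = v₀² × sin(2θ) / g = 39.0² × sin(2 × 60°) / 9.8 = 1521.0 × 0.866025 / 9.8 = 134.411 m
R = 134.411 m / 0.0254 = 5292 in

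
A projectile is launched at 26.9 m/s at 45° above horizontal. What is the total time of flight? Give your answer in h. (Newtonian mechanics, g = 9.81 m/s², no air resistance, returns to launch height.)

T = 2 × v₀ × sin(θ) / g = 2 × 26.9 × sin(45°) / 9.81 = 2 × 26.9 × 0.707107 / 9.81 = 3.87792 s
T = 3.87792 s / 3600.0 = 0.001077 h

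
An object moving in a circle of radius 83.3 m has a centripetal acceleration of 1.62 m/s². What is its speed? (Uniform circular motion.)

v = √(a_c × r) = √(1.62 × 83.3) = 11.62 m/s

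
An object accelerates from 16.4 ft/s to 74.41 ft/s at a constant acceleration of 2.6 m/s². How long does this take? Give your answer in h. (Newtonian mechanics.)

v₀ = 16.4 ft/s × 0.3048 = 4.99872 m/s
v = 74.41 ft/s × 0.3048 = 22.6802 m/s
t = (v - v₀) / a = (22.6802 - 4.99872) / 2.6 = 6.80057 s
t = 6.80057 s / 3600.0 = 0.001889 h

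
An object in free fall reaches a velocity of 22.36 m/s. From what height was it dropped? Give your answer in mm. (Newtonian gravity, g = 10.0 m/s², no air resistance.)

h = v² / (2g) = 22.36² / (2 × 10.0) = 24.9985 m
h = 24.9985 m / 0.001 = 25000 mm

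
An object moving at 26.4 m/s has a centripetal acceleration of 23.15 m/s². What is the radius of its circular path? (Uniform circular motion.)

r = v²/a_c = 26.4²/23.15 = 30.11 m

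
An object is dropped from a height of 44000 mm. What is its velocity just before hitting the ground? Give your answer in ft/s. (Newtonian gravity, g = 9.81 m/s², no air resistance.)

h = 44000 mm × 0.001 = 44.0 m
v = √(2gh) = √(2 × 9.81 × 44.0) = 29.3816 m/s
v = 29.3816 m/s / 0.3048 = 96.4 ft/s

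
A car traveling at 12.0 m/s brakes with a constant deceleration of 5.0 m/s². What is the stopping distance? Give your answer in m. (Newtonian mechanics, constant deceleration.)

d = v₀² / (2a) = 12.0² / (2 × 5.0) = 144.0 / 10.0 = 14.4 m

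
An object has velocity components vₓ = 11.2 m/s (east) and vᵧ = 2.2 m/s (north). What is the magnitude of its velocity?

|v| = √(vₓ² + vᵧ²) = √(11.2² + 2.2²) = √(130.28) = 11.41 m/s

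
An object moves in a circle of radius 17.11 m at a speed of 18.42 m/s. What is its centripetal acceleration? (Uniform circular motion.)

a_c = v²/r = 18.42²/17.11 = 339.2964/17.11 = 19.83 m/s²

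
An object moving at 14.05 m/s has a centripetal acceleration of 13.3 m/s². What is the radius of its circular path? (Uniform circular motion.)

r = v²/a_c = 14.05²/13.3 = 14.84 m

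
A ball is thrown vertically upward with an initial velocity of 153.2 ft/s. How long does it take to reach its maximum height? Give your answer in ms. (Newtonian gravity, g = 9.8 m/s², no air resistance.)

v₀ = 153.2 ft/s × 0.3048 = 46.6954 m/s
t_up = v₀ / g = 46.6954 / 9.8 = 4.76484 s
t_up = 4.76484 s / 0.001 = 4765 ms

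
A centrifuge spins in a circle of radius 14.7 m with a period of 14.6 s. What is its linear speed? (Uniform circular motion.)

v = 2πr/T = 2π×14.7/14.6 = 6.33 m/s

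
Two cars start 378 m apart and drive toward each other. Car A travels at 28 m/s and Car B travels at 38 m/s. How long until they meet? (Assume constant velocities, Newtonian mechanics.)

Combined speed: v_combined = 28 + 38 = 66 m/s
Time to meet: t = d/v_combined = 378/66 = 5.73 s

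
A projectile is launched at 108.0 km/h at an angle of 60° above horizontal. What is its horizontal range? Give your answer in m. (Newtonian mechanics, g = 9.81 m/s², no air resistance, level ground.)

v₀ = 108.0 km/h × 0.2777777777777778 = 30.0 m/s
R = v₀² × sin(2θ) / g = 30.0² × sin(2 × 60°) / 9.81 = 900.0 × 0.866025 / 9.81 = 79.45 m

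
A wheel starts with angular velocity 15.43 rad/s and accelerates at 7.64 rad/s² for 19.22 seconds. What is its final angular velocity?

ω = ω₀ + αt = 15.43 + 7.64 × 19.22 = 162.27 rad/s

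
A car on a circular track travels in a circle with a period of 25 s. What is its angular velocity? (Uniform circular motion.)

ω = 2π/T = 2π/25 = 0.2513 rad/s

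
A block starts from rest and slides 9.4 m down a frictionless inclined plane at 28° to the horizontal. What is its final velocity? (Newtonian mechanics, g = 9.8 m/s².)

a = g sin(θ) = 9.8 × sin(28°) = 4.6008 m/s²
v = √(2ad) = √(2 × 4.6008 × 9.4) = 9.3 m/s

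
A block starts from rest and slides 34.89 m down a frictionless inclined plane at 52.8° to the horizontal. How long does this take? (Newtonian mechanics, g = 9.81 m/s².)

a = g sin(θ) = 9.81 × sin(52.8°) = 7.814 m/s²
t = √(2d/a) = √(2 × 34.89 / 7.814) = 2.99 s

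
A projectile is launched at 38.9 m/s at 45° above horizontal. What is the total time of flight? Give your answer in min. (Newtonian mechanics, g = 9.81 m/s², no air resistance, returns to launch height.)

T = 2 × v₀ × sin(θ) / g = 2 × 38.9 × sin(45°) / 9.81 = 2 × 38.9 × 0.707107 / 9.81 = 5.60784 s
T = 5.60784 s / 60.0 = 0.09346 min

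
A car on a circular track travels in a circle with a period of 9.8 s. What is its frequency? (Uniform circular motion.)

f = 1/T = 1/9.8 = 0.102 Hz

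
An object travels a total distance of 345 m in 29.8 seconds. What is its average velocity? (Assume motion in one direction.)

v_avg = Δd / Δt = 345 / 29.8 = 11.58 m/s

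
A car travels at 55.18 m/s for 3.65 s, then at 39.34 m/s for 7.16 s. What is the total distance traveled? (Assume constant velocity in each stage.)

d₁ = v₁t₁ = 55.18 × 3.65 = 201.407 m
d₂ = v₂t₂ = 39.34 × 7.16 = 281.6744 m
d_total = 201.407 + 281.6744 = 483.08 m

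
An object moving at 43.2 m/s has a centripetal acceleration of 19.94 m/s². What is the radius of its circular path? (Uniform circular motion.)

r = v²/a_c = 43.2²/19.94 = 93.59 m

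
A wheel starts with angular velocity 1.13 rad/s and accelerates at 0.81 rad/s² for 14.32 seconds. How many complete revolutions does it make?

θ = ω₀t + ½αt² = 1.13×14.32 + ½×0.81×14.32² = 99.231872 rad
Total revolutions = θ/(2π) = 99.231872/(2π) = 15.79
Complete revolutions = ⌊15.79⌋ = 15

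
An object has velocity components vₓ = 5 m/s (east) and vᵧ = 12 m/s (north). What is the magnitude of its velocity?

|v| = √(vₓ² + vᵧ²) = √(5² + 12²) = √(169) = 13.0 m/s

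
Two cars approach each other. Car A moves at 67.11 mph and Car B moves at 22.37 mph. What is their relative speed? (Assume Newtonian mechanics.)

v_rel = v_A + v_B = 67.11 + 22.37 = 89.48 mph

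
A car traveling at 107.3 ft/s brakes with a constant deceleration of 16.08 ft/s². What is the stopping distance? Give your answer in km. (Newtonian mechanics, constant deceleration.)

v₀ = 107.3 ft/s × 0.3048 = 32.705 m/s
a = 16.08 ft/s² × 0.3048 = 4.90118 m/s²
d = v₀² / (2a) = 32.705² / (2 × 4.90118) = 1069.62 / 9.80236 = 109.119 m
d = 109.119 m / 1000.0 = 0.1091 km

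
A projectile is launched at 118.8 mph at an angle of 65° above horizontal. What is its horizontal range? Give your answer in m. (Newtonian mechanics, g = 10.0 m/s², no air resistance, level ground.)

v₀ = 118.8 mph × 0.44704 = 53.1084 m/s
R = v₀² × sin(2θ) / g = 53.1084² × sin(2 × 65°) / 10.0 = 2820.5 × 0.766044 / 10.0 = 216.1 m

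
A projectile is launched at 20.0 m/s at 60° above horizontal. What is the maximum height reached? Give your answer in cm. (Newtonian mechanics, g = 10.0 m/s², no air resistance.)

H = v₀² × sin²(θ) / (2g) = 20.0² × sin(60°)² / (2 × 10.0) = 400.0 × 0.75 / 20.0 = 15.0 m
H = 15.0 m / 0.01 = 1500 cm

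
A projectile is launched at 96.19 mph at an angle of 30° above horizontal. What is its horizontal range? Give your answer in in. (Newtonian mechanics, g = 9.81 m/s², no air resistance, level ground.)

v₀ = 96.19 mph × 0.44704 = 43.0008 m/s
R = v₀² × sin(2θ) / g = 43.0008² × sin(2 × 30°) / 9.81 = 1849.07 × 0.866025 / 9.81 = 163.236 m
R = 163.236 m / 0.0254 = 6427 in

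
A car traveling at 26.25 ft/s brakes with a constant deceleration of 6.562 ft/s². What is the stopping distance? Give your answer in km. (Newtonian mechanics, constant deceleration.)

v₀ = 26.25 ft/s × 0.3048 = 8.001 m/s
a = 6.562 ft/s² × 0.3048 = 2.0001 m/s²
d = v₀² / (2a) = 8.001² / (2 × 2.0001) = 64.016 / 4.0002 = 16.0032 m
d = 16.0032 m / 1000.0 = 0.016 km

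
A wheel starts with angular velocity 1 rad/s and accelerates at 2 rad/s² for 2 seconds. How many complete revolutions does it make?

θ = ω₀t + ½αt² = 1×2 + ½×2×2² = 6.0 rad
Total revolutions = θ/(2π) = 6.0/(2π) = 0.95
Complete revolutions = ⌊0.95⌋ = 0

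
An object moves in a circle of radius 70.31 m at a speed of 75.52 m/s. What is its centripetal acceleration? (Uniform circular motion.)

a_c = v²/r = 75.52²/70.31 = 5703.2704/70.31 = 81.12 m/s²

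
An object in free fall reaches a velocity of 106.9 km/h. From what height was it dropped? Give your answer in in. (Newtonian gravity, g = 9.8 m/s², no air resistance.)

v = 106.9 km/h × 0.2777777777777778 = 29.6944 m/s
h = v² / (2g) = 29.6944² / (2 × 9.8) = 44.9876 m
h = 44.9876 m / 0.0254 = 1771 in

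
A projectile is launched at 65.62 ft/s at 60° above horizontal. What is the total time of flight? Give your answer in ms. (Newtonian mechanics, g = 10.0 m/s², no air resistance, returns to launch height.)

v₀ = 65.62 ft/s × 0.3048 = 20.001 m/s
T = 2 × v₀ × sin(θ) / g = 2 × 20.001 × sin(60°) / 10.0 = 2 × 20.001 × 0.866025 / 10.0 = 3.46427 s
T = 3.46427 s / 0.001 = 3464 ms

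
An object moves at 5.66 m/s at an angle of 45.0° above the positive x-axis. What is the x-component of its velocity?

vₓ = v cos(θ) = 5.66 × cos(45.0°) = 4.0 m/s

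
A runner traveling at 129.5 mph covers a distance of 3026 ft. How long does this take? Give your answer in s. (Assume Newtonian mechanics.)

d = 3026 ft × 0.3048 = 922.325 m
v = 129.5 mph × 0.44704 = 57.8917 m/s
t = d / v = 922.325 / 57.8917 = 15.93 s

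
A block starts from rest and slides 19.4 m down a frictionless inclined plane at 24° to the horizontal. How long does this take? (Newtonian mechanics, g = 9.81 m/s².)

a = g sin(θ) = 9.81 × sin(24°) = 3.9901 m/s²
t = √(2d/a) = √(2 × 19.4 / 3.9901) = 3.12 s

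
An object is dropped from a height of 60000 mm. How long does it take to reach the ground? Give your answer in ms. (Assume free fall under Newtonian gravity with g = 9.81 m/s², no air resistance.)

h = 60000 mm × 0.001 = 60.0 m
t = √(2h/g) = √(2 × 60.0 / 9.81) = 3.49749 s
t = 3.49749 s / 0.001 = 3497 ms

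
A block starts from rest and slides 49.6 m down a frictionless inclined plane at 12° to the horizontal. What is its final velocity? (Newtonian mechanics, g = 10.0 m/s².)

a = g sin(θ) = 10.0 × sin(12°) = 2.0791 m/s²
v = √(2ad) = √(2 × 2.0791 × 49.6) = 14.36 m/s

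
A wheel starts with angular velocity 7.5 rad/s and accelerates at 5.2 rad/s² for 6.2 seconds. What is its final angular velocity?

ω = ω₀ + αt = 7.5 + 5.2 × 6.2 = 39.74 rad/s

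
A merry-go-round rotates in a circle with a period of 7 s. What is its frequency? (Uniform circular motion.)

f = 1/T = 1/7 = 0.1429 Hz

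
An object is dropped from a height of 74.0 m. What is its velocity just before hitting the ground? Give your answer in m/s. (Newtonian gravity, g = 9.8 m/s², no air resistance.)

v = √(2gh) = √(2 × 9.8 × 74.0) = 38.08 m/s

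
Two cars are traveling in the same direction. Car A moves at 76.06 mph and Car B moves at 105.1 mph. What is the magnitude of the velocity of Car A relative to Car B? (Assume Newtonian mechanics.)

v_rel = |v_A - v_B| = |76.06 - 105.1| = 29.04 mph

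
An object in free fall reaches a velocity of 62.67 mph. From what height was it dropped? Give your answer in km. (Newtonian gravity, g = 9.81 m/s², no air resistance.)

v = 62.67 mph × 0.44704 = 28.016 m/s
h = v² / (2g) = 28.016² / (2 × 9.81) = 40.0049 m
h = 40.0049 m / 1000.0 = 0.04 km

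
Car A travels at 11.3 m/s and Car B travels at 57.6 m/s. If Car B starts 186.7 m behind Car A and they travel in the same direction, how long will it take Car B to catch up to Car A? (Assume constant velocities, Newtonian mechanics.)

Relative speed: v_rel = 57.6 - 11.3 = 46.3 m/s
Time to catch: t = d₀/v_rel = 186.7/46.3 = 4.03 s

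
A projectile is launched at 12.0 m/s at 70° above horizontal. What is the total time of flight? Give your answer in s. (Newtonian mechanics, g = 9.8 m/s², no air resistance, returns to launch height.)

T = 2 × v₀ × sin(θ) / g = 2 × 12.0 × sin(70°) / 9.8 = 2 × 12.0 × 0.939693 / 9.8 = 2.301 s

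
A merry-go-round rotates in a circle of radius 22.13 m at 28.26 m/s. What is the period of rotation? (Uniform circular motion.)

T = 2πr/v = 2π×22.13/28.26 = 4.92 s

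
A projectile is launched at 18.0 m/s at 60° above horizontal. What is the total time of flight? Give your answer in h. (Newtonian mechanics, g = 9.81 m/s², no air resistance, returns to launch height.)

T = 2 × v₀ × sin(θ) / g = 2 × 18.0 × sin(60°) / 9.81 = 2 × 18.0 × 0.866025 / 9.81 = 3.17807 s
T = 3.17807 s / 3600.0 = 0.0008828 h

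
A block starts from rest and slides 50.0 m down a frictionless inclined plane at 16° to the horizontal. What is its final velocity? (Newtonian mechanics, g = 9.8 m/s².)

a = g sin(θ) = 9.8 × sin(16°) = 2.7012 m/s²
v = √(2ad) = √(2 × 2.7012 × 50.0) = 16.44 m/s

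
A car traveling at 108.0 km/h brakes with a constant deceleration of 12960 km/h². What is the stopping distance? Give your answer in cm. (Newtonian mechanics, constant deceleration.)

v₀ = 108.0 km/h × 0.2777777777777778 = 30.0 m/s
a = 12960 km/h² × 7.716049382716049e-05 = 1.0 m/s²
d = v₀² / (2a) = 30.0² / (2 × 1.0) = 900.0 / 2.0 = 450.0 m
d = 450.0 m / 0.01 = 45000 cm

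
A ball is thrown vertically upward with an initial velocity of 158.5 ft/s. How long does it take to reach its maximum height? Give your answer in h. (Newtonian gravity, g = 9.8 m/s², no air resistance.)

v₀ = 158.5 ft/s × 0.3048 = 48.3108 m/s
t_up = v₀ / g = 48.3108 / 9.8 = 4.92967 s
t_up = 4.92967 s / 3600.0 = 0.001369 h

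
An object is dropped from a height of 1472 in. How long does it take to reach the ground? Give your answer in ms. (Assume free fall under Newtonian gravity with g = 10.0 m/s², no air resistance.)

h = 1472 in × 0.0254 = 37.3888 m
t = √(2h/g) = √(2 × 37.3888 / 10.0) = 2.73455 s
t = 2.73455 s / 0.001 = 2735 ms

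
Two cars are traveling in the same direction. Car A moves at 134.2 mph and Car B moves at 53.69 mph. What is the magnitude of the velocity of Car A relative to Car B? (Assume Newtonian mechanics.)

v_rel = |v_A - v_B| = |134.2 - 53.69| = 80.51 mph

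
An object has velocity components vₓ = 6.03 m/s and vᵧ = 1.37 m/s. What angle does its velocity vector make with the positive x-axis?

θ = arctan(vᵧ/vₓ) = arctan(1.37/6.03) = 12.8°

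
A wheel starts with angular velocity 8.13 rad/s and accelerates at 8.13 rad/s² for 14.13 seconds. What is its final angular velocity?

ω = ω₀ + αt = 8.13 + 8.13 × 14.13 = 123.01 rad/s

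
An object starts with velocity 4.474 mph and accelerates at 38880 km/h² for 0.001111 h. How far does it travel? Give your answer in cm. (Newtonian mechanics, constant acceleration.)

v₀ = 4.474 mph × 0.44704 = 2.00006 m/s
a = 38880 km/h² × 7.716049382716049e-05 = 3.0 m/s²
t = 0.001111 h × 3600.0 = 3.9996 s
d = v₀ × t + ½ × a × t² = 2.00006 × 3.9996 + 0.5 × 3.0 × 3.9996² = 31.9946 m
d = 31.9946 m / 0.01 = 3199 cm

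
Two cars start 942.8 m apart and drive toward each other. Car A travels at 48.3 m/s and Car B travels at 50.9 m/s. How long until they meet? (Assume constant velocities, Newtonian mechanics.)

Combined speed: v_combined = 48.3 + 50.9 = 99.2 m/s
Time to meet: t = d/v_combined = 942.8/99.2 = 9.5 s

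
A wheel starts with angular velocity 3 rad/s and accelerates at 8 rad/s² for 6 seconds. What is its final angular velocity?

ω = ω₀ + αt = 3 + 8 × 6 = 51 rad/s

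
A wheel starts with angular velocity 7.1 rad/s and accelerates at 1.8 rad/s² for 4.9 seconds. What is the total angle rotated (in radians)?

θ = ω₀t + ½αt² = 7.1×4.9 + ½×1.8×4.9² = 56.4 rad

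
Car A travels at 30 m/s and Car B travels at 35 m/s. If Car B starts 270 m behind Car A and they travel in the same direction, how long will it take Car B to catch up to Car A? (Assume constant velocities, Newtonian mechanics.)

Relative speed: v_rel = 35 - 30 = 5 m/s
Time to catch: t = d₀/v_rel = 270/5 = 54.0 s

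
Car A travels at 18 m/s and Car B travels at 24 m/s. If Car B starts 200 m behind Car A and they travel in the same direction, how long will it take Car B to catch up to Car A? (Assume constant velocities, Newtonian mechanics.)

Relative speed: v_rel = 24 - 18 = 6 m/s
Time to catch: t = d₀/v_rel = 200/6 = 33.33 s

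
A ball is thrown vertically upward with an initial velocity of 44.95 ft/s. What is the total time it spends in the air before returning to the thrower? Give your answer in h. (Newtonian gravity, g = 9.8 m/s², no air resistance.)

v₀ = 44.95 ft/s × 0.3048 = 13.7008 m/s
t_total = 2 × v₀ / g = 2 × 13.7008 / 9.8 = 2.79608 s
t_total = 2.79608 s / 3600.0 = 0.0007767 h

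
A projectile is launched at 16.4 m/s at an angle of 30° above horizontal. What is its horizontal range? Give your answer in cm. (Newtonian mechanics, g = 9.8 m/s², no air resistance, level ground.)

R = v₀² × sin(2θ) / g = 16.4² × sin(2 × 30°) / 9.8 = 268.96 × 0.866025 / 9.8 = 23.768 m
R = 23.768 m / 0.01 = 2377 cm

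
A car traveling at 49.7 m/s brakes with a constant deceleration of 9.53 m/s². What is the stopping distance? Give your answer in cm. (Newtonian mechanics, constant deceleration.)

d = v₀² / (2a) = 49.7² / (2 × 9.53) = 2470.09 / 19.06 = 129.595 m
d = 129.595 m / 0.01 = 12960 cm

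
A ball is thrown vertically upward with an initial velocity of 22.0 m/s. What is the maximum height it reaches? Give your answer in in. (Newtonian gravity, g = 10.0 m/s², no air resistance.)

h_max = v₀² / (2g) = 22.0² / (2 × 10.0) = 484.0 / 20.0 = 24.2 m
h_max = 24.2 m / 0.0254 = 952.8 in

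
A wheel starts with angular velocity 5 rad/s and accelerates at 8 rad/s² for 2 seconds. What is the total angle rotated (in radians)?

θ = ω₀t + ½αt² = 5×2 + ½×8×2² = 26.0 rad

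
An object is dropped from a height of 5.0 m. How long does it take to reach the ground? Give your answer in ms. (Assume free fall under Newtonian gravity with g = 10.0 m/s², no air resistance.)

t = √(2h/g) = √(2 × 5.0 / 10.0) = 1.0 s
t = 1.0 s / 0.001 = 1000 ms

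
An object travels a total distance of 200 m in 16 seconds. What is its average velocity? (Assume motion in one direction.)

v_avg = Δd / Δt = 200 / 16 = 12.5 m/s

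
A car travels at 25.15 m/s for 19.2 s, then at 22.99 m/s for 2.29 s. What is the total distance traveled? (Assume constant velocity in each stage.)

d₁ = v₁t₁ = 25.15 × 19.2 = 482.88 m
d₂ = v₂t₂ = 22.99 × 2.29 = 52.6471 m
d_total = 482.88 + 52.6471 = 535.53 m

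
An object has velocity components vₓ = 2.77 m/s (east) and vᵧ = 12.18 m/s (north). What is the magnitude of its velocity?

|v| = √(vₓ² + vᵧ²) = √(2.77² + 12.18²) = √(156.0253) = 12.49 m/s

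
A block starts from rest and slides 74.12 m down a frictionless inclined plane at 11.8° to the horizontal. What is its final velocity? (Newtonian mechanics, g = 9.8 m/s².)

a = g sin(θ) = 9.8 × sin(11.8°) = 2.0041 m/s²
v = √(2ad) = √(2 × 2.0041 × 74.12) = 17.24 m/s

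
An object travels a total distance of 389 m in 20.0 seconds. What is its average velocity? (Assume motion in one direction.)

v_avg = Δd / Δt = 389 / 20.0 = 19.45 m/s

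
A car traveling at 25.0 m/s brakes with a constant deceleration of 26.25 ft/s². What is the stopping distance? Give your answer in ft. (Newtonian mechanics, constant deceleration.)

a = 26.25 ft/s² × 0.3048 = 8.001 m/s²
d = v₀² / (2a) = 25.0² / (2 × 8.001) = 625.0 / 16.002 = 39.0576 m
d = 39.0576 m / 0.3048 = 128.1 ft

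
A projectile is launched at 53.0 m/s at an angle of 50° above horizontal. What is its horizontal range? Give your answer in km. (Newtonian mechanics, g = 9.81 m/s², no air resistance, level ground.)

R = v₀² × sin(2θ) / g = 53.0² × sin(2 × 50°) / 9.81 = 2809.0 × 0.984808 / 9.81 = 281.99 m
R = 281.99 m / 1000.0 = 0.282 km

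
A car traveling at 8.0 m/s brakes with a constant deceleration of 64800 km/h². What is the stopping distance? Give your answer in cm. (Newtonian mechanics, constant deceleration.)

a = 64800 km/h² × 7.716049382716049e-05 = 5.0 m/s²
d = v₀² / (2a) = 8.0² / (2 × 5.0) = 64.0 / 10.0 = 6.4 m
d = 6.4 m / 0.01 = 640.0 cm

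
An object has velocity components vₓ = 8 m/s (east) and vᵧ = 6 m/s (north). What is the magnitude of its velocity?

|v| = √(vₓ² + vᵧ²) = √(8² + 6²) = √(100) = 10.0 m/s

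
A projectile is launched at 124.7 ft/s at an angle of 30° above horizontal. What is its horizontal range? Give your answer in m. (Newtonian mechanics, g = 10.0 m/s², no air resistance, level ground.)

v₀ = 124.7 ft/s × 0.3048 = 38.0086 m/s
R = v₀² × sin(2θ) / g = 38.0086² × sin(2 × 30°) / 10.0 = 1444.65 × 0.866025 / 10.0 = 125.1 m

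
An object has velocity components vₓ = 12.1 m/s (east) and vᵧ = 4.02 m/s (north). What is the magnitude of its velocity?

|v| = √(vₓ² + vᵧ²) = √(12.1² + 4.02²) = √(162.5704) = 12.75 m/s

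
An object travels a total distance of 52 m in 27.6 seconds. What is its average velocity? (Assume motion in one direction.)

v_avg = Δd / Δt = 52 / 27.6 = 1.88 m/s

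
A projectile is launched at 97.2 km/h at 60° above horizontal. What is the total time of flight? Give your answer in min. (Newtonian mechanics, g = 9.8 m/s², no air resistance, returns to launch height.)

v₀ = 97.2 km/h × 0.2777777777777778 = 27.0 m/s
T = 2 × v₀ × sin(θ) / g = 2 × 27.0 × sin(60°) / 9.8 = 2 × 27.0 × 0.866025 / 9.8 = 4.77197 s
T = 4.77197 s / 60.0 = 0.07953 min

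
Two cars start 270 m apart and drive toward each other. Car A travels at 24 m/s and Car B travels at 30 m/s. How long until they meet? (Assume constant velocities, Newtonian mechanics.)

Combined speed: v_combined = 24 + 30 = 54 m/s
Time to meet: t = d/v_combined = 270/54 = 5.0 s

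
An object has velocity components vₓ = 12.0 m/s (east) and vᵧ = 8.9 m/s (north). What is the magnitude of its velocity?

|v| = √(vₓ² + vᵧ²) = √(12.0² + 8.9²) = √(223.21) = 14.94 m/s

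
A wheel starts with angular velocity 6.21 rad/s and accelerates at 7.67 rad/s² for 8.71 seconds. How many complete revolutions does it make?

θ = ω₀t + ½αt² = 6.21×8.71 + ½×7.67×8.71² = 345.0279235 rad
Total revolutions = θ/(2π) = 345.0279235/(2π) = 54.91
Complete revolutions = ⌊54.91⌋ = 54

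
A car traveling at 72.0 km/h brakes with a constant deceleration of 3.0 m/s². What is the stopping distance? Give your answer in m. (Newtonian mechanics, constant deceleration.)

v₀ = 72.0 km/h × 0.2777777777777778 = 20.0 m/s
d = v₀² / (2a) = 20.0² / (2 × 3.0) = 400.0 / 6.0 = 66.67 m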